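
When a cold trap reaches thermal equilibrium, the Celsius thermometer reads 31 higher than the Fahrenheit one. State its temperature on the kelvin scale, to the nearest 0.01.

194.40 K

Let x be the Fahrenheit reading; then the Celsius reading is 5/9·x - 17.7778.
(5/9·x - 17.7778) - x = 31  ⇒  (-4/9)·x = 48.7778  ⇒  x = -109.7500°F.
In Celsius: (-109.75 - 32) × 5/9 = -78.7500°C.
In kelvin: -78.7500 + 273.15 = 194.40 K.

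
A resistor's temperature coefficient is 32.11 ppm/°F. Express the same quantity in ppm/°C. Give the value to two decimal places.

57.80 ppm/°C

The quantity depends on a temperature interval, so only the ratio of degree sizes applies; the offset between the scales is irrelevant.
A change of 1°C is a change of 1.8°F, so per °C the value is 32.11 × 1.8 = 57.80.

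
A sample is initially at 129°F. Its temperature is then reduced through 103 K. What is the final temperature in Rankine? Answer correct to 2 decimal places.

403.27°R

Initial temperature in Celsius: (129 - 32) × 5/9 = 53.8889°C.
The 103 K change is an interval; Kelvin and Celsius degrees are the same size, so ΔC = -103°C.
Final Celsius temperature: 53.8889 - 103.0000 = -49.1111°C.
In Rankine: -49.1111 × 1.8 + 491.67 = 403.27°R.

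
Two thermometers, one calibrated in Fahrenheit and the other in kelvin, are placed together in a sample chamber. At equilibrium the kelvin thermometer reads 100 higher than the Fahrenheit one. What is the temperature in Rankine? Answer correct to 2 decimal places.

809.26°R

Let x be the Fahrenheit reading; then the kelvin reading is 5/9·x + 255.372.
(5/9·x + 255.372) - x = 100  ⇒  (-4/9)·x = -155.372  ⇒  x = 349.5875°F.
In Celsius: (349.5875 - 32) × 5/9 = 176.4375°C.
In Rankine: 176.4375 × 1.8 + 491.67 = 809.26°R.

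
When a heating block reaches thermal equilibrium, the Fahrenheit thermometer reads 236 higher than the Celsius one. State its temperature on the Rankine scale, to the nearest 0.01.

950.67°R

Let x be the Celsius reading; then the Fahrenheit reading is 1.8·x + 32.
(1.8·x + 32) - x = 236  ⇒  (0.8)·x = 204  ⇒  x = 255.0000°C.
In Rankine: 255.0000 × 1.8 + 491.67 = 950.67°R.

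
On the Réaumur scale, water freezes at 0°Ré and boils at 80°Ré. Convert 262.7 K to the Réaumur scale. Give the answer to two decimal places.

-8.36°Ré

First in Celsius: 262.7 - 273.15 = -10.4500°C.
Linearly onto the Réaumur scale: 0 + (-10.4500 / 100) × (80 - 0) = -8.36°Ré.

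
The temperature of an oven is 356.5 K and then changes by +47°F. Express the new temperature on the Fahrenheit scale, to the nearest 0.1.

229.0°F

Initial temperature in Celsius: 356.5 - 273.15 = 83.3500°C.
The 47°F change is an interval, so only the factor 5/9 applies: +47 × 5/9 = +26.1111°C.
Final Celsius temperature: 83.3500 + 26.1111 = 109.4611°C.
In Fahrenheit: 109.4611 × 1.8 + 32 = 229.0°F.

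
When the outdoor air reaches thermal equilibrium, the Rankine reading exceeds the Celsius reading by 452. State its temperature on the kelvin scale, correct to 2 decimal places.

Let x be the Celsius reading; then the Rankine reading is 1.8·x + 491.67.
(1.8·x + 491.67) - x = 452  ⇒  (0.8)·x = -39.67  ⇒  x = -49.5875°C.
In kelvin: -49.5875 + 273.15 = 223.56 K.

223.56 K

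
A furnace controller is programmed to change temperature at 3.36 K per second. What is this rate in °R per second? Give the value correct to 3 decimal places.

Since only a temperature interval is involved, the additive offset between the scales drops out.
A change of 1 K is a change of 1.8°R, so 3.36 × 1.8 = 6.048.

6.048 °R/second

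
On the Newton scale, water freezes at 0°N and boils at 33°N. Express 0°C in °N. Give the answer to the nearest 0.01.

Linearly onto the Newton scale: 0 + (0.0000 / 100) × (33 - 0) = 0.00°N.

0.00°N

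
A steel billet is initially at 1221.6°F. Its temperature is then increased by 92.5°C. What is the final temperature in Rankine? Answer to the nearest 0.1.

1847.8°R

Initial temperature in Celsius: (1221.6 - 32) × 5/9 = 660.8889°C.
Final Celsius temperature: 660.8889 + 92.5000 = 753.3889°C.
In Rankine: 753.3889 × 1.8 + 491.67 = 1847.8°R.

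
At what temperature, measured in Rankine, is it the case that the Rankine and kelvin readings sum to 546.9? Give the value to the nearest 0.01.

351.58°R

Let R be the Rankine reading. The kelvin reading is K = 5/9·R.
Require R + K = 546.9: (14/9)·R = 546.9.
R = (546.9) / (14/9) = 351.58.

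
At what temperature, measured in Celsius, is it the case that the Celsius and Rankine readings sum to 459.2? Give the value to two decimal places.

-11.60°C

Let C be the Celsius reading. The Rankine reading is R = 1.8·C + 491.67.
Require C + R = 459.2: (2.8)·C + 491.67 = 459.2.
C = (459.2 - 491.67) / (2.8) = -11.60.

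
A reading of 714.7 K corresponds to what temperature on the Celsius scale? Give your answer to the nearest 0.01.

In Celsius: 714.7 - 273.15 = 441.5500°C.

441.55°C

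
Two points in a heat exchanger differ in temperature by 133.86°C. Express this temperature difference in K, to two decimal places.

Celsius and kelvin degrees are the same size, so the interval is unchanged: 133.86.

133.86 K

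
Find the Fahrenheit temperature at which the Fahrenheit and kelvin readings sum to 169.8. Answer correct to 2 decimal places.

-55.01°F

Let F be the Fahrenheit reading. The kelvin reading is K = 5/9·F + 255.372.
Require F + K = 169.8: (14/9)·F + 255.372 = 169.8.
F = (169.8 - 255.372) / (14/9) = -55.01.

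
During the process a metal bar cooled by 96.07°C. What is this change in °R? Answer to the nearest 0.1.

Only the scale ratio 1.8 matters for a change in temperature.
96.07 × 1.8 = 172.9.

172.9°R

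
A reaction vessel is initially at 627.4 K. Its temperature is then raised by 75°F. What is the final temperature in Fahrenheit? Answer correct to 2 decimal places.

Initial temperature in Celsius: 627.4 - 273.15 = 354.2500°C.
The 75°F change is an interval, so only the factor 5/9 applies: +75 × 5/9 = +41.6667°C.
Final Celsius temperature: 354.2500 + 41.6667 = 395.9167°C.
In Fahrenheit: 395.9167 × 1.8 + 32 = 744.65°F.

744.65°F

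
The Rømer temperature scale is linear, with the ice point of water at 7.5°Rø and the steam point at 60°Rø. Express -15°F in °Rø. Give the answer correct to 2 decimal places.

First in Celsius: (-15 - 32) × 5/9 = -26.1111°C.
Linearly onto the Rømer scale: 7.5 + (-26.1111 / 100) × (60 - 7.5) = -6.21°Rø.

-6.21°Rø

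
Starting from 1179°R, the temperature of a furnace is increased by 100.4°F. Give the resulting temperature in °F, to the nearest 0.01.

Initial temperature in Celsius: (1179 - 491.67) × 5/9 = 381.8500°C.
The 100.4°F change is an interval, so only the factor 5/9 applies: +100.4 × 5/9 = +55.7778°C.
Final Celsius temperature: 381.8500 + 55.7778 = 437.6278°C.
In Fahrenheit: 437.6278 × 1.8 + 32 = 819.73°F.

819.73°F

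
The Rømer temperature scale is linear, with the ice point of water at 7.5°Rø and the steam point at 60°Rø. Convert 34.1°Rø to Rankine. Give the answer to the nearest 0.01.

Linear interpolation between the fixed points: C = (34.1 - 7.5) × 100 / (60 - 7.5) = 50.6667°C.
Then 50.6667 × 1.8 + 491.67 = 582.87°R.

582.87°R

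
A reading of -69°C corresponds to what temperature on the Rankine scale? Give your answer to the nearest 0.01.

In Rankine: -69.0000 × 1.8 + 491.67 = 367.47°R.

367.47°R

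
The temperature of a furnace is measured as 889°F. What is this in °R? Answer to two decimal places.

In Celsius: (889 - 32) × 5/9 = 476.1111°C.
In Rankine: 476.1111 × 1.8 + 491.67 = 1348.67°R.

1348.67°R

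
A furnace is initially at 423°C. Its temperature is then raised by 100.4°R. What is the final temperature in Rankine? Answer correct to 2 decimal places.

1353.47°R

The 100.4°R change is an interval, so only the factor 5/9 applies: +100.4 × 5/9 = +55.7778°C.
Final Celsius temperature: 423.0000 + 55.7778 = 478.7778°C.
In Rankine: 478.7778 × 1.8 + 491.67 = 1353.47°R.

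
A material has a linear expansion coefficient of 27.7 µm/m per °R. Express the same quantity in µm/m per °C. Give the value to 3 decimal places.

The quantity depends on a temperature interval, so only the ratio of degree sizes applies; the offset between the scales is irrelevant.
A change of 1°C is a change of 1.8°R, so per °C the value is 27.7 × 1.8 = 49.860.

49.860 µm/m per °C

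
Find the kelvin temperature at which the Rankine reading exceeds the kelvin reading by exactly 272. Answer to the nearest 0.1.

Let K be the kelvin reading. The Rankine reading is R = 1.8·K.
Require R - K = 272: (0.8)·K = 272.
K = (272) / (0.8) = 340.0.

340.0 K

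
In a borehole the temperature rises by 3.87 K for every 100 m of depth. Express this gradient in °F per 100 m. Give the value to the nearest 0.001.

The quantity depends on a temperature interval, so only the ratio of degree sizes applies; the offset between the scales is irrelevant.
A change of 1 K is a change of 1.8°F, so 3.87 × 1.8 = 6.966.

6.966 °F/100 m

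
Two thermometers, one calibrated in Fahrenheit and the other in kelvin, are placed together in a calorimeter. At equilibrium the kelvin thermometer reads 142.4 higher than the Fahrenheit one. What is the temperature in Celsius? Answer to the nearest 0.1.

Let x be the Fahrenheit reading; then the kelvin reading is 5/9·x + 255.372.
(5/9·x + 255.372) - x = 142.4  ⇒  (-4/9)·x = -112.972  ⇒  x = 254.1875°F.
In Celsius: (254.1875 - 32) × 5/9 = 123.4°C.

123.4°C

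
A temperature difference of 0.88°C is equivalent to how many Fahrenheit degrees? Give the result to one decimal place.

An interval of 1°C corresponds to 1.8°F.
0.88 × 1.8 = 1.6.

1.6°F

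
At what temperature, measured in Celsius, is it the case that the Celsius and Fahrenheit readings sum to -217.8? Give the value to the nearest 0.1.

Let C be the Celsius reading. The Fahrenheit reading is F = 1.8·C + 32.
Require C + F = -217.8: (2.8)·C + 32 = -217.8.
C = (-217.8 - 32) / (2.8) = -89.2.

-89.2°C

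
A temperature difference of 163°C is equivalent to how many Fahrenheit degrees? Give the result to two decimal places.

An interval of 1°C corresponds to 1.8°F.
163 × 1.8 = 293.40.

293.40°F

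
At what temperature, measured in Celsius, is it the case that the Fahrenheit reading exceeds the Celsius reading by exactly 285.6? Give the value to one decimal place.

317.0°C

Let C be the Celsius reading. The Fahrenheit reading is F = 1.8·C + 32.
Require F - C = 285.6: (0.8)·C + 32 = 285.6.
C = (285.6 - 32) / (0.8) = 317.0.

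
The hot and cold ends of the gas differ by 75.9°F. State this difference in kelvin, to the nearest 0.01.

An interval of 1°F corresponds to 5/9 K.
75.9 × 5/9 = 42.17.

42.17 K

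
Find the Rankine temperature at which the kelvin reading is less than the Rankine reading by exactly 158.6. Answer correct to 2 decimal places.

356.85°R

Let R be the Rankine reading. The kelvin reading is K = 5/9·R.
Require K - R = -158.6: (-4/9)·R = -158.6.
R = (-158.6) / (-4/9) = 356.85.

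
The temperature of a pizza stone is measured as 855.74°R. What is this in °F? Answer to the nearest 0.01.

396.07°F

In Celsius: (855.74 - 491.67) × 5/9 = 202.2611°C.
In Fahrenheit: 202.2611 × 1.8 + 32 = 396.07°F.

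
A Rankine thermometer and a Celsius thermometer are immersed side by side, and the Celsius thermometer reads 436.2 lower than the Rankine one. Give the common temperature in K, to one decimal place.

Let x be the Rankine reading; then the Celsius reading is 5/9·x - 273.15.
(5/9·x - 273.15) - x = -436.2  ⇒  (-4/9)·x = -163.05  ⇒  x = 366.8625°R.
In Celsius: (366.8625 - 491.67) × 5/9 = -69.3375°C.
In kelvin: -69.3375 + 273.15 = 203.8 K.

203.8 K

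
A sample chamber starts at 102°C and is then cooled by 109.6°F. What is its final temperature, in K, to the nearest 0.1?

314.3 K

The 109.6°F change is an interval, so only the factor 5/9 applies: -109.6 × 5/9 = -60.8889°C.
Final Celsius temperature: 102.0000 - 60.8889 = 41.1111°C.
In kelvin: 41.1111 + 273.15 = 314.3 K.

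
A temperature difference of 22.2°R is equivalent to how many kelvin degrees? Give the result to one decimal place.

12.3 K

An interval of 1°R corresponds to 5/9 K.
22.2 × 5/9 = 12.3.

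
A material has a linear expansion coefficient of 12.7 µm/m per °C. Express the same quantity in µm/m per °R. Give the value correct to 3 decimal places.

7.056 µm/m per °R

The quantity depends on a temperature interval, so only the ratio of degree sizes applies; the offset between the scales is irrelevant.
A change of 1°R is a change of 5/9°C, so per °R the value is 12.7 × 5/9 = 7.056.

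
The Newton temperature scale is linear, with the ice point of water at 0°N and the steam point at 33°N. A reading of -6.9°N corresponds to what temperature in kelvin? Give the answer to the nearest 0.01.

252.24 K

Linear interpolation between the fixed points: C = (-6.9 - 0) × 100 / (33 - 0) = -20.9091°C.
Then -20.9091 + 273.15 = 252.24 K.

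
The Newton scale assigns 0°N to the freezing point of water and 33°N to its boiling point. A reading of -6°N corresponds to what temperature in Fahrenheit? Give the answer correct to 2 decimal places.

Linear interpolation between the fixed points: C = (-6 - 0) × 100 / (33 - 0) = -18.1818°C.
Then -18.1818 × 1.8 + 32 = -0.73°F.

-0.73°F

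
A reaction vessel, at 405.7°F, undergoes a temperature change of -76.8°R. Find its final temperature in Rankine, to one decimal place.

788.6°R

Initial temperature in Celsius: (405.7 - 32) × 5/9 = 207.6111°C.
The 76.8°R change is an interval, so only the factor 5/9 applies: -76.8 × 5/9 = -42.6667°C.
Final Celsius temperature: 207.6111 - 42.6667 = 164.9444°C.
In Rankine: 164.9444 × 1.8 + 491.67 = 788.6°R.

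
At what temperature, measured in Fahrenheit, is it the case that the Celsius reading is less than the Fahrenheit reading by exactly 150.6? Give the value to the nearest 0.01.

Let F be the Fahrenheit reading. The Celsius reading is C = 5/9·F - 17.7778.
Require C - F = -150.6: (-4/9)·F - 17.7778 = -150.6.
F = (-150.6 + 17.7778) / (-4/9) = 298.85.

298.85°F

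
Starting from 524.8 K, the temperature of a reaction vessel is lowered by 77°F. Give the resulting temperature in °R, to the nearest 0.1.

867.6°R

Initial temperature in Celsius: 524.8 - 273.15 = 251.6500°C.
The 77°F change is an interval, so only the factor 5/9 applies: -77 × 5/9 = -42.7778°C.
Final Celsius temperature: 251.6500 - 42.7778 = 208.8722°C.
In Rankine: 208.8722 × 1.8 + 491.67 = 867.6°R.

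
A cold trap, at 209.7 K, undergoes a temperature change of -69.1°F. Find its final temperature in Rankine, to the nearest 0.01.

308.36°R

Initial temperature in Celsius: 209.7 - 273.15 = -63.4500°C.
The 69.1°F change is an interval, so only the factor 5/9 applies: -69.1 × 5/9 = -38.3889°C.
Final Celsius temperature: -63.4500 - 38.3889 = -101.8389°C.
In Rankine: -101.8389 × 1.8 + 491.67 = 308.36°R.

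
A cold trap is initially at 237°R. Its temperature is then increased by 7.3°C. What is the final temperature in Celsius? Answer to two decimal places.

Initial temperature in Celsius: (237 - 491.67) × 5/9 = -141.4833°C.
Final Celsius temperature: -141.4833 + 7.3000 = -134.1833°C.

-134.18°C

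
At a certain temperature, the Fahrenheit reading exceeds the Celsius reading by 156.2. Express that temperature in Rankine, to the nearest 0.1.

771.1°R

Let x be the Celsius reading; then the Fahrenheit reading is 1.8·x + 32.
(1.8·x + 32) - x = 156.2  ⇒  (0.8)·x = 124.2  ⇒  x = 155.2500°C.
In Rankine: 155.2500 × 1.8 + 491.67 = 771.1°R.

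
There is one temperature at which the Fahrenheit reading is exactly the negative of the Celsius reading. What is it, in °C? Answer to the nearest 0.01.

-11.43°C

Let C be the Celsius reading. The Fahrenheit reading is F = 1.8·C + 32.
Require F = -1·C: 1.8·C + 32 = -1·C.
(2.8)·C = -32  ⇒  C = -11.43.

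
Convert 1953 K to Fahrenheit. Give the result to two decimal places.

In Celsius: 1953 - 273.15 = 1679.8500°C.
In Fahrenheit: 1679.8500 × 1.8 + 32 = 3055.73°F.

3055.73°F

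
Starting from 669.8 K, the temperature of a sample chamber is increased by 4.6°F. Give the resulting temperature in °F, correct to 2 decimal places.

750.57°F

Initial temperature in Celsius: 669.8 - 273.15 = 396.6500°C.
The 4.6°F change is an interval, so only the factor 5/9 applies: +4.6 × 5/9 = +2.5556°C.
Final Celsius temperature: 396.6500 + 2.5556 = 399.2056°C.
In Fahrenheit: 399.2056 × 1.8 + 32 = 750.57°F.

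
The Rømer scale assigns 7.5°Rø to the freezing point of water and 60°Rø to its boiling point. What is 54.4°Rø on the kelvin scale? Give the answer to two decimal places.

362.48 K

Linear interpolation between the fixed points: C = (54.4 - 7.5) × 100 / (60 - 7.5) = 89.3333°C.
Then 89.3333 + 273.15 = 362.48 K.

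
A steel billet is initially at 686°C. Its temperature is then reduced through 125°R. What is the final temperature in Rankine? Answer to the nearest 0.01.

1601.47°R

The 125°R change is an interval, so only the factor 5/9 applies: -125 × 5/9 = -69.4444°C.
Final Celsius temperature: 686.0000 - 69.4444 = 616.5556°C.
In Rankine: 616.5556 × 1.8 + 491.67 = 1601.47°R.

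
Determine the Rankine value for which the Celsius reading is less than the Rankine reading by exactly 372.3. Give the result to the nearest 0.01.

Let R be the Rankine reading. The Celsius reading is C = 5/9·R - 273.15.
Require C - R = -372.3: (-4/9)·R - 273.15 = -372.3.
R = (-372.3 + 273.15) / (-4/9) = 223.09.

223.09°R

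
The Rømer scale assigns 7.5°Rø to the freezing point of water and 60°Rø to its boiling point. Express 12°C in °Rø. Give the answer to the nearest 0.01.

13.80°Rø

Linearly onto the Rømer scale: 7.5 + (12.0000 / 100) × (60 - 7.5) = 13.80°Rø.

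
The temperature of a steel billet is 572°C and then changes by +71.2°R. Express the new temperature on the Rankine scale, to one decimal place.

The 71.2°R change is an interval, so only the factor 5/9 applies: +71.2 × 5/9 = +39.5556°C.
Final Celsius temperature: 572.0000 + 39.5556 = 611.5556°C.
In Rankine: 611.5556 × 1.8 + 491.67 = 1592.5°R.

1592.5°R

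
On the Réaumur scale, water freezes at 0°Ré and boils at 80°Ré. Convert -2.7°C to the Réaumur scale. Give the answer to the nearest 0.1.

Linearly onto the Réaumur scale: 0 + (-2.7000 / 100) × (80 - 0) = -2.2°Ré.

-2.2°Ré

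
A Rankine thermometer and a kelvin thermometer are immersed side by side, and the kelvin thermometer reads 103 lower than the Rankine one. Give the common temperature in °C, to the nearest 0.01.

Let x be the Rankine reading; then the kelvin reading is 5/9·x.
(5/9·x) - x = -103  ⇒  (-4/9)·x = -103  ⇒  x = 231.7500°R.
In Celsius: (231.75 - 491.67) × 5/9 = -144.40°C.

-144.40°C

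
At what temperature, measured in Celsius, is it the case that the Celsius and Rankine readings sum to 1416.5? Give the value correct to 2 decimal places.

330.30°C

Let C be the Celsius reading. The Rankine reading is R = 1.8·C + 491.67.
Require C + R = 1416.5: (2.8)·C + 491.67 = 1416.5.
C = (1416.5 - 491.67) / (2.8) = 330.30.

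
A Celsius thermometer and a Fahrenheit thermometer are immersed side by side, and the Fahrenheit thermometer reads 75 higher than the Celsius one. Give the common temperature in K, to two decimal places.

326.90 K

Let x be the Celsius reading; then the Fahrenheit reading is 1.8·x + 32.
(1.8·x + 32) - x = 75  ⇒  (0.8)·x = 43  ⇒  x = 53.7500°C.
In kelvin: 53.7500 + 273.15 = 326.90 K.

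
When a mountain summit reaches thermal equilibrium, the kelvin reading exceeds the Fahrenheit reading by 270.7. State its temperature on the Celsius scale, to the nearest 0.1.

-36.9°C

Let x be the kelvin reading; then the Fahrenheit reading is 1.8·x - 459.67.
(1.8·x - 459.67) - x = -270.7  ⇒  (0.8)·x = 188.97  ⇒  x = 236.2125 K.
In Celsius: 236.2125 - 273.15 = -36.9°C.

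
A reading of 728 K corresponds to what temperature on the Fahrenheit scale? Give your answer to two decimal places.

850.73°F

In Celsius: 728 - 273.15 = 454.8500°C.
In Fahrenheit: 454.8500 × 1.8 + 32 = 850.73°F.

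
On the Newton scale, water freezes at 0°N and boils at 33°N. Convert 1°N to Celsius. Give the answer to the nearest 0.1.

Linear interpolation between the fixed points: C = (1 - 0) × 100 / (33 - 0) = 3.0303°C.

3.0°C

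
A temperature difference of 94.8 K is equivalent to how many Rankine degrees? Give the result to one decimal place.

170.6°R

An interval of 1 K corresponds to 1.8°R.
94.8 × 1.8 = 170.6.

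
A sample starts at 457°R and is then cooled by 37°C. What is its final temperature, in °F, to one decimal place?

-69.3°F

Initial temperature in Celsius: (457 - 491.67) × 5/9 = -19.2611°C.
Final Celsius temperature: -19.2611 - 37.0000 = -56.2611°C.
In Fahrenheit: -56.2611 × 1.8 + 32 = -69.3°F.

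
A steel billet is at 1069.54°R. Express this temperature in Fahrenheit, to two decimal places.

609.87°F

In Celsius: (1069.54 - 491.67) × 5/9 = 321.0389°C.
In Fahrenheit: 321.0389 × 1.8 + 32 = 609.87°F.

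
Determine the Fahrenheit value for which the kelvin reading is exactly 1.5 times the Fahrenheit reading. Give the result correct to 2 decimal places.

270.39°F

Let F be the Fahrenheit reading. The kelvin reading is K = 5/9·F + 255.372.
Require K = 1.5·F: 5/9·F + 255.372 = 1.5·F.
(-17/18)·F = -255.372  ⇒  F = 270.39.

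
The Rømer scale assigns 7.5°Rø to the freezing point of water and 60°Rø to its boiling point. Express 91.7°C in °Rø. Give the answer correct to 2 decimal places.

55.64°Rø

Linearly onto the Rømer scale: 7.5 + (91.7000 / 100) × (60 - 7.5) = 55.64°Rø.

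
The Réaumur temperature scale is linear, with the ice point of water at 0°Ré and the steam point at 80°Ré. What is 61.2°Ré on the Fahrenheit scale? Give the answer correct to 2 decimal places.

169.70°F

Linear interpolation between the fixed points: C = (61.2 - 0) × 100 / (80 - 0) = 76.5000°C.
Then 76.5000 × 1.8 + 32 = 169.70°F.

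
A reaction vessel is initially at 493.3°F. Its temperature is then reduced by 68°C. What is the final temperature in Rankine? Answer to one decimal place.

Initial temperature in Celsius: (493.3 - 32) × 5/9 = 256.2778°C.
Final Celsius temperature: 256.2778 - 68.0000 = 188.2778°C.
In Rankine: 188.2778 × 1.8 + 491.67 = 830.6°R.

830.6°R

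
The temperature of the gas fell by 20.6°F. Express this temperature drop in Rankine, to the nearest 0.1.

20.6°R

Fahrenheit and Rankine degrees are the same size, so the interval is unchanged: 20.6.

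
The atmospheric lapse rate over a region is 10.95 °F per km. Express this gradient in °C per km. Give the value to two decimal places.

6.08 °C/km

The quantity depends on a temperature interval, so only the ratio of degree sizes applies; the offset between the scales is irrelevant.
A change of 1°F is a change of 5/9°C, so 10.95 × 5/9 = 6.08.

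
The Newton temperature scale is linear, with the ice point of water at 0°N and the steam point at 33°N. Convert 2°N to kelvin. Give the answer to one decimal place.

Linear interpolation between the fixed points: C = (2 - 0) × 100 / (33 - 0) = 6.0606°C.
Then 6.0606 + 273.15 = 279.2 K.

279.2 K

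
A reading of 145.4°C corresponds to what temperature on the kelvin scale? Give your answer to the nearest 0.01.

In kelvin: 145.4000 + 273.15 = 418.55 K.

418.55 K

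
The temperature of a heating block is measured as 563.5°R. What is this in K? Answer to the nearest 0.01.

In Celsius: (563.5 - 491.67) × 5/9 = 39.9056°C.
In kelvin: 39.9056 + 273.15 = 313.06 K.

313.06 K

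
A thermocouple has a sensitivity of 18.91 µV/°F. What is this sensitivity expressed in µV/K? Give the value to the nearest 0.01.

Since only a temperature interval is involved, the additive offset between the scales drops out.
A change of 1 K is a change of 1.8°F, so per K the value is 18.91 × 1.8 = 34.04.

34.04 µV/K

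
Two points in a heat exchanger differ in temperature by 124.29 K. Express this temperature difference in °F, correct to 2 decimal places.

223.72°F

An interval of 1 K corresponds to 1.8°F.
124.29 × 1.8 = 223.72.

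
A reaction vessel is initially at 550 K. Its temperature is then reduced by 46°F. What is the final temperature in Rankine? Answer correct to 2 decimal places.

944.00°R

Initial temperature in Celsius: 550 - 273.15 = 276.8500°C.
The 46°F change is an interval, so only the factor 5/9 applies: -46 × 5/9 = -25.5556°C.
Final Celsius temperature: 276.8500 - 25.5556 = 251.2944°C.
In Rankine: 251.2944 × 1.8 + 491.67 = 944.00°R.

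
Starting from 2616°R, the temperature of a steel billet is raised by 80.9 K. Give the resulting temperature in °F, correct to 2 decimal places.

2301.95°F

Initial temperature in Celsius: (2616 - 491.67) × 5/9 = 1180.1833°C.
The 80.9 K change is an interval; Kelvin and Celsius degrees are the same size, so ΔC = +80.9°C.
Final Celsius temperature: 1180.1833 + 80.9000 = 1261.0833°C.
In Fahrenheit: 1261.0833 × 1.8 + 32 = 2301.95°F.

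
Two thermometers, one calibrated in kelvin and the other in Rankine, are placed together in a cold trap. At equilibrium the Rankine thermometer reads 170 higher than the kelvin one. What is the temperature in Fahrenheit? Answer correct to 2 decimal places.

Let x be the kelvin reading; then the Rankine reading is 1.8·x.
(1.8·x) - x = 170  ⇒  (0.8)·x = 170  ⇒  x = 212.5000 K.
In Celsius: 212.5 - 273.15 = -60.6500°C.
In Fahrenheit: -60.6500 × 1.8 + 32 = -77.17°F.

-77.17°F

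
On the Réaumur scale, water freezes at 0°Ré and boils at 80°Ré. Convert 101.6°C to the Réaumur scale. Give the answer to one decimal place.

81.3°Ré

Linearly onto the Réaumur scale: 0 + (101.6000 / 100) × (80 - 0) = 81.3°Ré.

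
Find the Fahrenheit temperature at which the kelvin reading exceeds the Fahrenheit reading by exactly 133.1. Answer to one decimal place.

Let F be the Fahrenheit reading. The kelvin reading is K = 5/9·F + 255.372.
Require K - F = 133.1: (-4/9)·F + 255.372 = 133.1.
F = (133.1 - 255.372) / (-4/9) = 275.1.

275.1°F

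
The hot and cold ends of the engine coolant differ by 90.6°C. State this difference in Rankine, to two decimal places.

Only the scale ratio 1.8 matters for a change in temperature.
90.6 × 1.8 = 163.08.

163.08°R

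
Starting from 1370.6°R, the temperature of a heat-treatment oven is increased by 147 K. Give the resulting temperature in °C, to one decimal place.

Initial temperature in Celsius: (1370.6 - 491.67) × 5/9 = 488.2944°C.
The 147 K change is an interval; Kelvin and Celsius degrees are the same size, so ΔC = +147°C.
Final Celsius temperature: 488.2944 + 147.0000 = 635.2944°C.

635.3°C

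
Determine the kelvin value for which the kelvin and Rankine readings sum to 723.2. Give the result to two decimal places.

Let K be the kelvin reading. The Rankine reading is R = 1.8·K.
Require K + R = 723.2: (2.8)·K = 723.2.
K = (723.2) / (2.8) = 258.29.

258.29 K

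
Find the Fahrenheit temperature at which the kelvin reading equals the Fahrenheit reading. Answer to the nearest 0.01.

Let F be the Fahrenheit reading. The kelvin reading is K = 5/9·F + 255.372.
Set K = F: 5/9·F + 255.372 = F.
(-4/9)·F = -255.372  ⇒  F = 574.59.

574.59°F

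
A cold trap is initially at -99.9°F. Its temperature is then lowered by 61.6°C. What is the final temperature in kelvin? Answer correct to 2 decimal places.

138.27 K

Initial temperature in Celsius: (-99.9 - 32) × 5/9 = -73.2778°C.
Final Celsius temperature: -73.2778 - 61.6000 = -134.8778°C.
In kelvin: -134.8778 + 273.15 = 138.27 K.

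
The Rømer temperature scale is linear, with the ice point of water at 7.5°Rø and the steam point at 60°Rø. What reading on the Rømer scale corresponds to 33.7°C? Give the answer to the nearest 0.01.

Linearly onto the Rømer scale: 7.5 + (33.7000 / 100) × (60 - 7.5) = 25.19°Rø.

25.19°Rø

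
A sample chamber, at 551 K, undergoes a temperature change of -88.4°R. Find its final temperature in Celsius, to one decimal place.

228.7°C

Initial temperature in Celsius: 551 - 273.15 = 277.8500°C.
The 88.4°R change is an interval, so only the factor 5/9 applies: -88.4 × 5/9 = -49.1111°C.
Final Celsius temperature: 277.8500 - 49.1111 = 228.7389°C.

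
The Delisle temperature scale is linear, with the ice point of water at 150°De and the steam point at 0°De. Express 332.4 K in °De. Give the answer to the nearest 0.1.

61.1°De

First in Celsius: 332.4 - 273.15 = 59.2500°C.
Linearly onto the Delisle scale: 150 + (59.2500 / 100) × (0 - 150) = 61.1°De.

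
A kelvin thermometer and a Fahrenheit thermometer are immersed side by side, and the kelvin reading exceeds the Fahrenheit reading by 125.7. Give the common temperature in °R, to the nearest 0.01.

751.43°R

Let x be the kelvin reading; then the Fahrenheit reading is 1.8·x - 459.67.
(1.8·x - 459.67) - x = -125.7  ⇒  (0.8)·x = 333.97  ⇒  x = 417.4625 K.
In Celsius: 417.4625 - 273.15 = 144.3125°C.
In Rankine: 144.3125 × 1.8 + 491.67 = 751.43°R.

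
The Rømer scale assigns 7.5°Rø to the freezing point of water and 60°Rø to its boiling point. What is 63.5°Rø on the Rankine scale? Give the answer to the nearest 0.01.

Linear interpolation between the fixed points: C = (63.5 - 7.5) × 100 / (60 - 7.5) = 106.6667°C.
Then 106.6667 × 1.8 + 491.67 = 683.67°R.

683.67°R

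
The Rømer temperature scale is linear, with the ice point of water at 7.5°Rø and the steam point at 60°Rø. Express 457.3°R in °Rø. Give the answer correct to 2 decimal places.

-2.52°Rø

First in Celsius: (457.3 - 491.67) × 5/9 = -19.0944°C.
Linearly onto the Rømer scale: 7.5 + (-19.0944 / 100) × (60 - 7.5) = -2.52°Rø.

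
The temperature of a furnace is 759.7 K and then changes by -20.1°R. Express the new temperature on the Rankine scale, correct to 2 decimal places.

Initial temperature in Celsius: 759.7 - 273.15 = 486.5500°C.
The 20.1°R change is an interval, so only the factor 5/9 applies: -20.1 × 5/9 = -11.1667°C.
Final Celsius temperature: 486.5500 - 11.1667 = 475.3833°C.
In Rankine: 475.3833 × 1.8 + 491.67 = 1347.36°R.

1347.36°R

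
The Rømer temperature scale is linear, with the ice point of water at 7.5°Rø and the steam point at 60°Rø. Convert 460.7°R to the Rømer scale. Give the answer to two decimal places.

-1.53°Rø

First in Celsius: (460.7 - 491.67) × 5/9 = -17.2056°C.
Linearly onto the Rømer scale: 7.5 + (-17.2056 / 100) × (60 - 7.5) = -1.53°Rø.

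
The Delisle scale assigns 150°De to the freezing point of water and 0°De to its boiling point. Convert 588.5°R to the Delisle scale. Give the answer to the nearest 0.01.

First in Celsius: (588.5 - 491.67) × 5/9 = 53.7944°C.
Linearly onto the Delisle scale: 150 + (53.7944 / 100) × (0 - 150) = 69.31°De.

69.31°De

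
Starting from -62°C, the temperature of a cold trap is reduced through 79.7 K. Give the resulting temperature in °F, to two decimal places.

The 79.7 K change is an interval; Kelvin and Celsius degrees are the same size, so ΔC = -79.7°C.
Final Celsius temperature: -62.0000 - 79.7000 = -141.7000°C.
In Fahrenheit: -141.7000 × 1.8 + 32 = -223.06°F.

-223.06°F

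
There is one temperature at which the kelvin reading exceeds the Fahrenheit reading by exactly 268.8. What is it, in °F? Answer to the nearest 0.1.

-30.2°F

Let F be the Fahrenheit reading. The kelvin reading is K = 5/9·F + 255.372.
Require K - F = 268.8: (-4/9)·F + 255.372 = 268.8.
F = (268.8 - 255.372) / (-4/9) = -30.2.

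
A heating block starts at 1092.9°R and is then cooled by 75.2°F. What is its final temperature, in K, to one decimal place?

565.4 K

Initial temperature in Celsius: (1092.9 - 491.67) × 5/9 = 334.0167°C.
The 75.2°F change is an interval, so only the factor 5/9 applies: -75.2 × 5/9 = -41.7778°C.
Final Celsius temperature: 334.0167 - 41.7778 = 292.2389°C.
In kelvin: 292.2389 + 273.15 = 565.4 K.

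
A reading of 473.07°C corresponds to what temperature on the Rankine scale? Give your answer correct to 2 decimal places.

In Rankine: 473.0700 × 1.8 + 491.67 = 1343.20°R.

1343.20°R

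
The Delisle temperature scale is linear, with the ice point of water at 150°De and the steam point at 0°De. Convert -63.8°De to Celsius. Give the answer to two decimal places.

Linear interpolation between the fixed points: C = (-63.8 - 150) × 100 / (0 - 150) = 142.5333°C.

142.53°C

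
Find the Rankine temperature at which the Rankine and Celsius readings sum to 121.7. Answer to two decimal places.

Let R be the Rankine reading. The Celsius reading is C = 5/9·R - 273.15.
Require R + C = 121.7: (14/9)·R - 273.15 = 121.7.
R = (121.7 + 273.15) / (14/9) = 253.83.

253.83°R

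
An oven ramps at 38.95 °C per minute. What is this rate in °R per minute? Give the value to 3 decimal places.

The quantity depends on a temperature interval, so only the ratio of degree sizes applies; the offset between the scales is irrelevant.
A change of 1°C is a change of 1.8°R, so 38.95 × 1.8 = 70.110.

70.110 °R/minute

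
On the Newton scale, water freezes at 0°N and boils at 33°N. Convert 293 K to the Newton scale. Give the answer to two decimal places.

First in Celsius: 293 - 273.15 = 19.8500°C.
Linearly onto the Newton scale: 0 + (19.8500 / 100) × (33 - 0) = 6.55°N.

6.55°N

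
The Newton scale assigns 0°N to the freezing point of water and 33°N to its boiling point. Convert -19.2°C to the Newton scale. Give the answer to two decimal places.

-6.34°N

Linearly onto the Newton scale: 0 + (-19.2000 / 100) × (33 - 0) = -6.34°N.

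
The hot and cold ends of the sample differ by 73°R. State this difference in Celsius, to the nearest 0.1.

40.6°C

An interval of 1°R corresponds to 5/9°C.
73 × 5/9 = 40.6.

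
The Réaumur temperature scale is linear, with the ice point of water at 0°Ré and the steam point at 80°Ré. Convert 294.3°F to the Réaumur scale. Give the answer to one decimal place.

116.6°Ré

First in Celsius: (294.3 - 32) × 5/9 = 145.7222°C.
Linearly onto the Réaumur scale: 0 + (145.7222 / 100) × (80 - 0) = 116.6°Ré.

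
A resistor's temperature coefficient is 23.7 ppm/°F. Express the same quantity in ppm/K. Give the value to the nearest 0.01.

Since only a temperature interval is involved, the additive offset between the scales drops out.
A change of 1 K is a change of 1.8°F, so per K the value is 23.7 × 1.8 = 42.66.

42.66 ppm/K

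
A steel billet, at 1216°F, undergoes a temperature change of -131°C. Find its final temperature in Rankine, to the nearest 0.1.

Initial temperature in Celsius: (1216 - 32) × 5/9 = 657.7778°C.
Final Celsius temperature: 657.7778 - 131.0000 = 526.7778°C.
In Rankine: 526.7778 × 1.8 + 491.67 = 1439.9°R.

1439.9°R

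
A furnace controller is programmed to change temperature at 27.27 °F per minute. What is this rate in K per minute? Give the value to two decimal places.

15.15 K/minute

Since only a temperature interval is involved, the additive offset between the scales drops out.
A change of 1°F is a change of 5/9 K, so 27.27 × 5/9 = 15.15.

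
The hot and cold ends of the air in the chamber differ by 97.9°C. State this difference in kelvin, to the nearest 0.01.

97.90 K

Celsius and kelvin degrees are the same size, so the interval is unchanged: 97.90.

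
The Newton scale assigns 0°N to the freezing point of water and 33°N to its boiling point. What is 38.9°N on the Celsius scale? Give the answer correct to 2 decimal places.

117.88°C

Linear interpolation between the fixed points: C = (38.9 - 0) × 100 / (33 - 0) = 117.8788°C.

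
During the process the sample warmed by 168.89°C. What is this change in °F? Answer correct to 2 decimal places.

Only the scale ratio 1.8 matters for a change in temperature.
168.89 × 1.8 = 304.00.

304.00°F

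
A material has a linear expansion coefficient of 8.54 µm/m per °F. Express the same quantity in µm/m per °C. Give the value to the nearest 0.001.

15.372 µm/m per °C

Since only a temperature interval is involved, the additive offset between the scales drops out.
A change of 1°C is a change of 1.8°F, so per °C the value is 8.54 × 1.8 = 15.372.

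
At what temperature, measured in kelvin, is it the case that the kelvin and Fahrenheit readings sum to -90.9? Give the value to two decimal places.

131.70 K

Let K be the kelvin reading. The Fahrenheit reading is F = 1.8·K - 459.67.
Require K + F = -90.9: (2.8)·K - 459.67 = -90.9.
K = (-90.9 + 459.67) / (2.8) = 131.70.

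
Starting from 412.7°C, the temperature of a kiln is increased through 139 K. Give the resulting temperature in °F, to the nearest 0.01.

1025.06°F

The 139 K change is an interval; Kelvin and Celsius degrees are the same size, so ΔC = +139°C.
Final Celsius temperature: 412.7000 + 139.0000 = 551.7000°C.
In Fahrenheit: 551.7000 × 1.8 + 32 = 1025.06°F.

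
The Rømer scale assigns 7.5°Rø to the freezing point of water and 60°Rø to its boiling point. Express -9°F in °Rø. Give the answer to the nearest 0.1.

-4.5°Rø

First in Celsius: (-9 - 32) × 5/9 = -22.7778°C.
Linearly onto the Rømer scale: 7.5 + (-22.7778 / 100) × (60 - 7.5) = -4.5°Rø.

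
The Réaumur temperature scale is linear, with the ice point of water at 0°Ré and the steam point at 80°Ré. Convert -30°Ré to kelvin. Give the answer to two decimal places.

Linear interpolation between the fixed points: C = (-30 - 0) × 100 / (80 - 0) = -37.5000°C.
Then -37.5000 + 273.15 = 235.65 K.

235.65 K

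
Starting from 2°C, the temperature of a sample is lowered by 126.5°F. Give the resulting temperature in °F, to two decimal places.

The 126.5°F change is an interval, so only the factor 5/9 applies: -126.5 × 5/9 = -70.2778°C.
Final Celsius temperature: 2.0000 - 70.2778 = -68.2778°C.
In Fahrenheit: -68.2778 × 1.8 + 32 = -90.90°F.

-90.90°F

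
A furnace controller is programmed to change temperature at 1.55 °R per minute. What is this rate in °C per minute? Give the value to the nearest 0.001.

The quantity depends on a temperature interval, so only the ratio of degree sizes applies; the offset between the scales is irrelevant.
A change of 1°R is a change of 5/9°C, so 1.55 × 5/9 = 0.861.

0.861 °C/minute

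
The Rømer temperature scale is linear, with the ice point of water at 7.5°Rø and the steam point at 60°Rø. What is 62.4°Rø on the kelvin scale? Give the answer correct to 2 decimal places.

377.72 K

Linear interpolation between the fixed points: C = (62.4 - 7.5) × 100 / (60 - 7.5) = 104.5714°C.
Then 104.5714 + 273.15 = 377.72 K.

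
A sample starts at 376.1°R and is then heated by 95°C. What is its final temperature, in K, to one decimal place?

Initial temperature in Celsius: (376.1 - 491.67) × 5/9 = -64.2056°C.
Final Celsius temperature: -64.2056 + 95.0000 = 30.7944°C.
In kelvin: 30.7944 + 273.15 = 303.9 K.

303.9 K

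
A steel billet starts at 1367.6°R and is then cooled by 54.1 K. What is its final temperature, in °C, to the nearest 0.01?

Initial temperature in Celsius: (1367.6 - 491.67) × 5/9 = 486.6278°C.
The 54.1 K change is an interval; Kelvin and Celsius degrees are the same size, so ΔC = -54.1°C.
Final Celsius temperature: 486.6278 - 54.1000 = 432.5278°C.

432.53°C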